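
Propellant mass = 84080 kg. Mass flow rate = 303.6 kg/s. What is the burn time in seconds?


tb = 84080 / 303.6 = 276.9 s

276.9 s


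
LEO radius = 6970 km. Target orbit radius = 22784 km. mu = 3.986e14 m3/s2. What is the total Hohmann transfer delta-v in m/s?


V1 = sqrt(mu/r1) = 7562.27 m/s
dV1 = V1*(sqrt(2*r2/(r1+r2)) - 1) = 1796.3 m/s
V2 = sqrt(mu/r2) = 4182.67 m/s
dV2 = V2*(1 - sqrt(2*r1/(r1+r2))) = 1319.73 m/s
Total dV = 3116 m/s

3116 m/s


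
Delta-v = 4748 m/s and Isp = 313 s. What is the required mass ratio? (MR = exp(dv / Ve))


Ve = 313 * 9.81 = 3070.53 m/s
MR = exp(4748 / 3070.53) = 4.694

4.694


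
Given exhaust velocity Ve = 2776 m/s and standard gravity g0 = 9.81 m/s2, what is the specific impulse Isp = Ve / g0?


Isp = Ve / g0 = 2776 / 9.81 = 283.0 s

283.0 s


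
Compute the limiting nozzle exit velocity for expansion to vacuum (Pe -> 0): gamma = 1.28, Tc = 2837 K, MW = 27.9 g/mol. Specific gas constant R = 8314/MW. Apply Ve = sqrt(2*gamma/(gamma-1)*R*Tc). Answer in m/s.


R = 8314 / 27.9 = 297.99 J/(kg.K)
Ve = sqrt(2 * 1.28 / (1.28 - 1) * 297.99 * 2837) = 2780 m/s

2780 m/s


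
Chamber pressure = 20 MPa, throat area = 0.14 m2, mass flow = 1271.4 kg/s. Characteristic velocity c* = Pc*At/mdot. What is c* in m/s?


c* = 20e6 * 0.14 / 1271.4 = 2202 m/s

2202 m/s


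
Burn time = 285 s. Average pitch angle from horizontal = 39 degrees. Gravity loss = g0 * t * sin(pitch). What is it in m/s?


GL = 9.81 * 285 * sin(39 deg) = 1759 m/s

1759 m/s


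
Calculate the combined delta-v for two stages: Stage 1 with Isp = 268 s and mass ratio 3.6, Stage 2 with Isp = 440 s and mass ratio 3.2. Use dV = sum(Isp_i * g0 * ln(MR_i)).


dV1 = 268 * 9.81 * ln(3.6) = 3367.7 m/s
dV2 = 440 * 9.81 * ln(3.2) = 5020.6 m/s
Total dV = 3367.7 + 5020.6 = 8388.3 m/s ~ 8388 m/s

8388 m/s


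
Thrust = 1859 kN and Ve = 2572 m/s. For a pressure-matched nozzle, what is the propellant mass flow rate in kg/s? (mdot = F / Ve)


mdot = F / Ve = 1859000 / 2572 = 722.8 kg/s

722.8 kg/s


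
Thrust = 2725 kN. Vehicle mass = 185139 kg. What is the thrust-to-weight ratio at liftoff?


TWR = 2725000 / (185139 * 9.81) = 1.5

1.5


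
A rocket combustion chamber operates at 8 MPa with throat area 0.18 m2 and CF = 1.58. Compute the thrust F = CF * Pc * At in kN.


F = 1.58 * 8e6 * 0.18 = 2.2752e+06 N = 2275.2 kN

2275.2 kN


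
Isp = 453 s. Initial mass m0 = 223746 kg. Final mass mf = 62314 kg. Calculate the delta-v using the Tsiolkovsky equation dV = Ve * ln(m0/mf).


Ve = 453 * 9.81 = 4443.93 m/s
dV = 4443.93 * ln(223746/62314) = 5681 m/s

5681 m/s


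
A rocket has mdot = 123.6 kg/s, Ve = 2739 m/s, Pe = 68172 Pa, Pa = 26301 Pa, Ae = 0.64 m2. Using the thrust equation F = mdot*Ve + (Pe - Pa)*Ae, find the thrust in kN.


F = 123.6 * 2739 + (68172 - 26301) * 0.64 = 365338.0 N = 365.3 kN

365.3 kN


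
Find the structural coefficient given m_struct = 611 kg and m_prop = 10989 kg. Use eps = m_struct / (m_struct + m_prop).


eps = 611 / (611 + 10989) = 0.0527

0.0527


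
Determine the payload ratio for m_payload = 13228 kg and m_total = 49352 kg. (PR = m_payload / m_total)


PR = 13228 / 49352 = 0.268

0.268


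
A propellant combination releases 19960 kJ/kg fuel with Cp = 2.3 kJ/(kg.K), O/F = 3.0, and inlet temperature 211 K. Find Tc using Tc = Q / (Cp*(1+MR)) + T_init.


Tc = 19960 / (2.3 * (1 + 3.0)) + 211 = 2381 K

2381 K


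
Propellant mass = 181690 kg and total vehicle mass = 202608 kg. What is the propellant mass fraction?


PMF = 181690 / 202608 = 0.897

0.897


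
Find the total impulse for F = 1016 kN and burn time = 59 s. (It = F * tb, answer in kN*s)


It = 1016 * 59 = 59944 kN*s

59944 kN*s


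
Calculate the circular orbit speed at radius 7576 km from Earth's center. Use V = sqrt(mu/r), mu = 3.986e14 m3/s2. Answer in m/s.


V = sqrt(3.986e14 / 7576000) = 7254 m/s

7254 m/s


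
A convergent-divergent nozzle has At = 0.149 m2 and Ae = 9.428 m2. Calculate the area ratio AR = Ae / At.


AR = 9.428 / 0.149 = 63.3

63.3


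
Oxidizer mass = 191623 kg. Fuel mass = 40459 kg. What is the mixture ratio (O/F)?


MR = 191623 / 40459 = 4.74

4.74


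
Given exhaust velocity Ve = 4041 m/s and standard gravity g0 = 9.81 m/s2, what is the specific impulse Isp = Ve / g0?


Isp = Ve / g0 = 4041 / 9.81 = 411.9 s

411.9 s


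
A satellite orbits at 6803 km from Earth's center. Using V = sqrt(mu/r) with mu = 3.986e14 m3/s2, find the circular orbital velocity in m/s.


V = sqrt(3.986e14 / 6803000) = 7655 m/s

7655 m/s


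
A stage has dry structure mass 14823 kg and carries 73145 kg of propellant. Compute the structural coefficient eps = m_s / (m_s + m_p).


eps = 14823 / (14823 + 73145) = 0.1685

0.1685


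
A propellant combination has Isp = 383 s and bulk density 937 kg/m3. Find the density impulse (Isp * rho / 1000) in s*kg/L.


rho*Isp = 383 * 937 / 1000 = 359 s*kg/L

359 s*kg/L


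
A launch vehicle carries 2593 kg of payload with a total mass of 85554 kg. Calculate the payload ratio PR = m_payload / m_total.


PR = 2593 / 85554 = 0.0303

0.0303


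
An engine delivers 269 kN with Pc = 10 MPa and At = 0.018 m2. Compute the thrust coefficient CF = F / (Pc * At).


CF = 269000 / (10e6 * 0.018) = 1.49

1.49


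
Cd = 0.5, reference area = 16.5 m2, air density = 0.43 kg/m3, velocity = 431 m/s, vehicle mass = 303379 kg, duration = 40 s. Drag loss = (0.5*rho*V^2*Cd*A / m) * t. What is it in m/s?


D = 0.5 * 0.43 * 431^2 * 0.5 * 16.5 = 329493.57 N
a = 329493.57 / 303379 = 1.0861 m/s2
dV = 1.0861 * 40 = 43.4 m/s

43.4 m/s


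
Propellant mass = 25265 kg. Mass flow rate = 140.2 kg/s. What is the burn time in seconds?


tb = 25265 / 140.2 = 180.2 s

180.2 s


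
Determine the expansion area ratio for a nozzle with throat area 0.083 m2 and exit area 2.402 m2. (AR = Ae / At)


AR = 2.402 / 0.083 = 28.9

28.9


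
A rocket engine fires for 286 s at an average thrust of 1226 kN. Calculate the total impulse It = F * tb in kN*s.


It = 1226 * 286 = 350636 kN*s

350636 kN*s


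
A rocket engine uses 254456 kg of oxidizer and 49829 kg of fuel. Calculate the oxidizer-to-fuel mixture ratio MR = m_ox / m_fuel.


MR = 254456 / 49829 = 5.11

5.11


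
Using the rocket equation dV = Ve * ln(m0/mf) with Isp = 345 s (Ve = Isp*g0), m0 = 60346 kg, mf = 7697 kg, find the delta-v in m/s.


Ve = 345 * 9.81 = 3384.45 m/s
dV = 3384.45 * ln(60346/7697) = 6969 m/s

6969 m/s


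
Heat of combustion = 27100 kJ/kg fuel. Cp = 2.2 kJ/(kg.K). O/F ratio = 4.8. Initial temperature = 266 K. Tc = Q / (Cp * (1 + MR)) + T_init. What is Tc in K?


Tc = 27100 / (2.2 * (1 + 4.8)) + 266 = 2390 K

2390 K


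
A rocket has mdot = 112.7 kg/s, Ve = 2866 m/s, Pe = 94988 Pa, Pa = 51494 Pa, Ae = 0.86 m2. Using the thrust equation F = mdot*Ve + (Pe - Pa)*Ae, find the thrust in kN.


F = 112.7 * 2866 + (94988 - 51494) * 0.86 = 360403.0 N = 360.4 kN

360.4 kN


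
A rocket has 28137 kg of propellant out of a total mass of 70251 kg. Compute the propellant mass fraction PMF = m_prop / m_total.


PMF = 28137 / 70251 = 0.401

0.401


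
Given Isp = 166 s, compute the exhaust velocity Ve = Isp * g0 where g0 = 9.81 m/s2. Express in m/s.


Ve = Isp * g0 = 166 * 9.81 = 1628.5 m/s

1628.5 m/s


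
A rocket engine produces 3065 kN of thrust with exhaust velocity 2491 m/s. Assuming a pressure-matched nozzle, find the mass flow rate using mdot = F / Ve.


mdot = F / Ve = 3065000 / 2491 = 1230.4 kg/s

1230.4 kg/s


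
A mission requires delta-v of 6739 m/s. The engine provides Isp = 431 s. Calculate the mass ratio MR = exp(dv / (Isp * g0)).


Ve = 431 * 9.81 = 4228.11 m/s
MR = exp(6739 / 4228.11) = 4.923

4.923


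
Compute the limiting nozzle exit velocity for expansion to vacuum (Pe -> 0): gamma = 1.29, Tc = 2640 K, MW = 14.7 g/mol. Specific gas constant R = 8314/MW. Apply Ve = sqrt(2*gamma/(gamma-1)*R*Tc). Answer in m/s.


R = 8314 / 14.7 = 565.58 J/(kg.K)
Ve = sqrt(2 * 1.29 / (1.29 - 1) * 565.58 * 2640) = 3645 m/s

3645 m/s


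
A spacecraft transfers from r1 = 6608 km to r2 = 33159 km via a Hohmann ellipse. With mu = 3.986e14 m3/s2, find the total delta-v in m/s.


V1 = sqrt(mu/r1) = 7766.65 m/s
dV1 = V1*(sqrt(2*r2/(r1+r2)) - 1) = 2263.05 m/s
V2 = sqrt(mu/r2) = 3467.11 m/s
dV2 = V2*(1 - sqrt(2*r1/(r1+r2))) = 1468.37 m/s
Total dV = 3731 m/s

3731 m/s


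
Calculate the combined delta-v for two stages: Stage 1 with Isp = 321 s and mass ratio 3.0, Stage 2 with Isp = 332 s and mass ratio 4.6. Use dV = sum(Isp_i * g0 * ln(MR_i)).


dV1 = 321 * 9.81 * ln(3.0) = 3459.5 m/s
dV2 = 332 * 9.81 * ln(4.6) = 4970.2 m/s
Total dV = 3459.5 + 4970.2 = 8429.7 m/s ~ 8430 m/s

8430 m/s


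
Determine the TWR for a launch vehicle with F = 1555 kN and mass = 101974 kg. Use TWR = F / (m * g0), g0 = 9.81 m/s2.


TWR = 1555000 / (101974 * 9.81) = 1.55

1.55


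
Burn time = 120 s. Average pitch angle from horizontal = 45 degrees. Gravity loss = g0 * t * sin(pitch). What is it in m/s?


GL = 9.81 * 120 * sin(45 deg) = 832 m/s

832 m/s


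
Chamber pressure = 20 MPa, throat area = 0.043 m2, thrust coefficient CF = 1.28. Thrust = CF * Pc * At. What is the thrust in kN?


F = 1.28 * 20e6 * 0.043 = 1.1008e+06 N = 1100.8 kN

1100.8 kN


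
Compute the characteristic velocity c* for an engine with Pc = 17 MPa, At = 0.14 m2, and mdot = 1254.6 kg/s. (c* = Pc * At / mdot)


c* = 17e6 * 0.14 / 1254.6 = 1897 m/s

1897 m/s


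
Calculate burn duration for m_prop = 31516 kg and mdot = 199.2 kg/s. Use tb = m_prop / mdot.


tb = 31516 / 199.2 = 158.2 s

158.2 s


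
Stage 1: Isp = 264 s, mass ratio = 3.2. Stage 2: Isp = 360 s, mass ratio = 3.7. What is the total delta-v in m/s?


dV1 = 264 * 9.81 * ln(3.2) = 3012.4 m/s
dV2 = 360 * 9.81 * ln(3.7) = 4620.5 m/s
Total dV = 3012.4 + 4620.5 = 7632.9 m/s ~ 7633 m/s

7633 m/s


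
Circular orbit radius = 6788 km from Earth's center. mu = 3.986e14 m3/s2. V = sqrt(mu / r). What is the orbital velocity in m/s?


V = sqrt(3.986e14 / 6788000) = 7663 m/s

7663 m/s


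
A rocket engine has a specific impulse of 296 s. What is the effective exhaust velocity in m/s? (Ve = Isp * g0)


Ve = Isp * g0 = 296 * 9.81 = 2903.8 m/s

2903.8 m/s


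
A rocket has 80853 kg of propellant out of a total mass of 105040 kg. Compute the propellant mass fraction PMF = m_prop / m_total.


PMF = 80853 / 105040 = 0.77

0.77


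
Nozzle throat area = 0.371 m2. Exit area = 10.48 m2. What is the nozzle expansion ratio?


AR = 10.48 / 0.371 = 28.2

28.2


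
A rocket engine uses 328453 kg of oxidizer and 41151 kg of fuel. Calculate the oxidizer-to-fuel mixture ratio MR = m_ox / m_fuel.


MR = 328453 / 41151 = 7.98

7.98


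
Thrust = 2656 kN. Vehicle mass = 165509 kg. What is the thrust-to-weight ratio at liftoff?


TWR = 2656000 / (165509 * 9.81) = 1.64

1.64


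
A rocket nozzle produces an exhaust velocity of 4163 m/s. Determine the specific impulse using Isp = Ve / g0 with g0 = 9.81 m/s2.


Isp = Ve / g0 = 4163 / 9.81 = 424.4 s

424.4 s


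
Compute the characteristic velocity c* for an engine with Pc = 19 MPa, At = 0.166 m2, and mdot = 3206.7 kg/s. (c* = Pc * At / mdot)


c* = 19e6 * 0.166 / 3206.7 = 984 m/s

984 m/s


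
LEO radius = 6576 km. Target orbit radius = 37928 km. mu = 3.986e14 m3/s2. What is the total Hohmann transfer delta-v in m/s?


V1 = sqrt(mu/r1) = 7785.52 m/s
dV1 = V1*(sqrt(2*r2/(r1+r2)) - 1) = 2378.91 m/s
V2 = sqrt(mu/r2) = 3241.82 m/s
dV2 = V2*(1 - sqrt(2*r1/(r1+r2))) = 1479.5 m/s
Total dV = 3858 m/s

3858 m/s


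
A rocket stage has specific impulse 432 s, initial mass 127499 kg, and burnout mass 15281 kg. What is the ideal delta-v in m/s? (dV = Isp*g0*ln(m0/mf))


Ve = 432 * 9.81 = 4237.92 m/s
dV = 4237.92 * ln(127499/15281) = 8991 m/s

8991 m/s


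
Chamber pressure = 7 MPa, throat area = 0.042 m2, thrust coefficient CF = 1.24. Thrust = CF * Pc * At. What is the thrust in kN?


F = 1.24 * 7e6 * 0.042 = 364560.0 N = 364.6 kN

364.6 kN


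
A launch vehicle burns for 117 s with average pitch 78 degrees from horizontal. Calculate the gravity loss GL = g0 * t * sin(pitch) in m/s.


GL = 9.81 * 117 * sin(78 deg) = 1123 m/s

1123 m/s


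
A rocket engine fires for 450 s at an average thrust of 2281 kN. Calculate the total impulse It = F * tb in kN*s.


It = 2281 * 450 = 1026450 kN*s

1026450 kN*s


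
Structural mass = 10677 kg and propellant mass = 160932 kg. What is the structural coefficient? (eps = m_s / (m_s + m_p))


eps = 10677 / (10677 + 160932) = 0.0622

0.0622


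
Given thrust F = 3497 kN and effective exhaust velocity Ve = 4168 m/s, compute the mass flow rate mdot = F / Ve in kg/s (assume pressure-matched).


mdot = F / Ve = 3497000 / 4168 = 839.0 kg/s

839.0 kg/s


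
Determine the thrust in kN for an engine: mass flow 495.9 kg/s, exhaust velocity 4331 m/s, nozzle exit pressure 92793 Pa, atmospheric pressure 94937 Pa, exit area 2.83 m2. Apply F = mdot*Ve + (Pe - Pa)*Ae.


F = 495.9 * 4331 + (92793 - 94937) * 2.83 = 2.1417e+06 N = 2141.7 kN

2141.7 kN


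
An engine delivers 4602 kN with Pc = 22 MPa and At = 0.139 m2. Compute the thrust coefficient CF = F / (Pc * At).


CF = 4602000 / (22e6 * 0.139) = 1.5

1.5


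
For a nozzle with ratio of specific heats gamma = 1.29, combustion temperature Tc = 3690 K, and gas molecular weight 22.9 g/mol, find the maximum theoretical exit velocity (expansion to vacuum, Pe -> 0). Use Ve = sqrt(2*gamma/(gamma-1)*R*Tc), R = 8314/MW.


R = 8314 / 22.9 = 363.06 J/(kg.K)
Ve = sqrt(2 * 1.29 / (1.29 - 1) * 363.06 * 3690) = 3452 m/s

3452 m/s


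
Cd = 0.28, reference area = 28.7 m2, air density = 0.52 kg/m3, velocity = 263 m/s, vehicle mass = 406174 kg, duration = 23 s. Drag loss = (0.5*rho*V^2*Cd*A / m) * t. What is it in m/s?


D = 0.5 * 0.52 * 263^2 * 0.28 * 28.7 = 144518.94 N
a = 144518.94 / 406174 = 0.3558 m/s2
dV = 0.3558 * 23 = 8.2 m/s

8.2 m/s


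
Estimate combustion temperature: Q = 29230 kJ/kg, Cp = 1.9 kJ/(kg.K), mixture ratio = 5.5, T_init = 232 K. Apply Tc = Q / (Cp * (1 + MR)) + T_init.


Tc = 29230 / (1.9 * (1 + 5.5)) + 232 = 2599 K

2599 K


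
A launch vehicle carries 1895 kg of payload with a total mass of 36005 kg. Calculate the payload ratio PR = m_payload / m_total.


PR = 1895 / 36005 = 0.0526

0.0526


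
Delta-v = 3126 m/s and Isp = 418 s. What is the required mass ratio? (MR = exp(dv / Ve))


Ve = 418 * 9.81 = 4100.58 m/s
MR = exp(3126 / 4100.58) = 2.143

2.143


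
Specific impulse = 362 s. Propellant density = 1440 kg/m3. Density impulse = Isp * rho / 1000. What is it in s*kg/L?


rho*Isp = 362 * 1440 / 1000 = 521 s*kg/L

521 s*kg/L


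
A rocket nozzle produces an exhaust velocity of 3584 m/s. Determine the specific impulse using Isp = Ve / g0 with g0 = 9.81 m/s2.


Isp = Ve / g0 = 3584 / 9.81 = 365.3 s

365.3 s


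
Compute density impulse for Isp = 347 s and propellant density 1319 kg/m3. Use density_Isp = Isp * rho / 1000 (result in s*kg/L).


rho*Isp = 347 * 1319 / 1000 = 458 s*kg/L

458 s*kg/L


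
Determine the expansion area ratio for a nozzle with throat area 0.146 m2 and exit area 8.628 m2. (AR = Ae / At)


AR = 8.628 / 0.146 = 59.1

59.1


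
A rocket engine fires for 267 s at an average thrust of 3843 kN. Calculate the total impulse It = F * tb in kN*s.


It = 3843 * 267 = 1026081 kN*s

1026081 kN*s


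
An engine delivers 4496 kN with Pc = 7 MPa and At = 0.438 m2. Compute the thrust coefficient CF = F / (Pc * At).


CF = 4496000 / (7e6 * 0.438) = 1.47

1.47


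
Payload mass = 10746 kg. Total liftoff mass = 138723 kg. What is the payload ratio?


PR = 10746 / 138723 = 0.0775

0.0775


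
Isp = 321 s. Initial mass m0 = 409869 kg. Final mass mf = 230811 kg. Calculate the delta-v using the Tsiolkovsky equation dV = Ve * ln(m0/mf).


Ve = 321 * 9.81 = 3149.01 m/s
dV = 3149.01 * ln(409869/230811) = 1808 m/s

1808 m/s


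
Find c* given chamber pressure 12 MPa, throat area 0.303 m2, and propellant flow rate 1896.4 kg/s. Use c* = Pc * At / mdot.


c* = 12e6 * 0.303 / 1896.4 = 1917 m/s

1917 m/s


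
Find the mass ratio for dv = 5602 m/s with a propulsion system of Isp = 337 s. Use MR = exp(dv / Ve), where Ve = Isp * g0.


Ve = 337 * 9.81 = 3305.97 m/s
MR = exp(5602 / 3305.97) = 5.444

5.444


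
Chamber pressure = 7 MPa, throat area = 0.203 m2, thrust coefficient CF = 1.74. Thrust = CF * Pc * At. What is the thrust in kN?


F = 1.74 * 7e6 * 0.203 = 2.4725e+06 N = 2472.5 kN

2472.5 kN


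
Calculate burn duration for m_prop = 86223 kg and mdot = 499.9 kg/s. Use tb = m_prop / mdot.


tb = 86223 / 499.9 = 172.5 s

172.5 s


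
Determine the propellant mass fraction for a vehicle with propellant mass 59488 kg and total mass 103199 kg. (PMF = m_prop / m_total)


PMF = 59488 / 103199 = 0.576

0.576


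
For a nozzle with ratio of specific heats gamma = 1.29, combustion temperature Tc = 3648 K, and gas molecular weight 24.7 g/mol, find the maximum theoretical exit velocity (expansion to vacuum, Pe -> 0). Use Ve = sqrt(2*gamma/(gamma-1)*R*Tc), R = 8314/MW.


R = 8314 / 24.7 = 336.6 J/(kg.K)
Ve = sqrt(2 * 1.29 / (1.29 - 1) * 336.6 * 3648) = 3305 m/s

3305 m/s


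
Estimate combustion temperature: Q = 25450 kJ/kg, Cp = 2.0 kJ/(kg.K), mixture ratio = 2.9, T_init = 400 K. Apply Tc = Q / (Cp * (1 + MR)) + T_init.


Tc = 25450 / (2.0 * (1 + 2.9)) + 400 = 3663 K

3663 K


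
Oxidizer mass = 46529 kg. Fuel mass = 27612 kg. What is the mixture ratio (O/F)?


MR = 46529 / 27612 = 1.69

1.69


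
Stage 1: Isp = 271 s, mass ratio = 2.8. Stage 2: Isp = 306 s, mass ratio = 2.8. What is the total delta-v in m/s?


dV1 = 271 * 9.81 * ln(2.8) = 2737.3 m/s
dV2 = 306 * 9.81 * ln(2.8) = 3090.8 m/s
Total dV = 2737.3 + 3090.8 = 5828.1 m/s ~ 5828 m/s

5828 m/s


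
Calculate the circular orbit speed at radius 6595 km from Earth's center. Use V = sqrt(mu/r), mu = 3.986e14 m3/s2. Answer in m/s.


V = sqrt(3.986e14 / 6595000) = 7774 m/s

7774 m/s


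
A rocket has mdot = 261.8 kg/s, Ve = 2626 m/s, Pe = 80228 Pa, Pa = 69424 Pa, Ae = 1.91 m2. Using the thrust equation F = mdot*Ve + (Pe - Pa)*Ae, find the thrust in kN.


F = 261.8 * 2626 + (80228 - 69424) * 1.91 = 708122.0 N = 708.1 kN

708.1 kN


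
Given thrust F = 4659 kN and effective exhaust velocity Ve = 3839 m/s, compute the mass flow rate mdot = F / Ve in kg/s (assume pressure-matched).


mdot = F / Ve = 4659000 / 3839 = 1213.6 kg/s

1213.6 kg/s


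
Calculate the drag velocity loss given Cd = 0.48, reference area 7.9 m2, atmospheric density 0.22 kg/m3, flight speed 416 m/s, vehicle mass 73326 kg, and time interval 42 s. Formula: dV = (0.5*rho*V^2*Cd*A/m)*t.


D = 0.5 * 0.22 * 416^2 * 0.48 * 7.9 = 72185.12 N
a = 72185.12 / 73326 = 0.9844 m/s2
dV = 0.9844 * 42 = 41.3 m/s

41.3 m/s


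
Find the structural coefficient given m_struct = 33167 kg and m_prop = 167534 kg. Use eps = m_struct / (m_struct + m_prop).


eps = 33167 / (33167 + 167534) = 0.1653

0.1653


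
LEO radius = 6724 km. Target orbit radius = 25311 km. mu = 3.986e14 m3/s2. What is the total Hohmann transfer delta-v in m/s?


V1 = sqrt(mu/r1) = 7699.36 m/s
dV1 = V1*(sqrt(2*r2/(r1+r2)) - 1) = 1979.23 m/s
V2 = sqrt(mu/r2) = 3968.39 m/s
dV2 = V2*(1 - sqrt(2*r1/(r1+r2))) = 1397.22 m/s
Total dV = 3376 m/s

3376 m/s


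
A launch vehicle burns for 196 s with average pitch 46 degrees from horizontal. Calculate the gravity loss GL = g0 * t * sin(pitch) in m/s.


GL = 9.81 * 196 * sin(46 deg) = 1383 m/s

1383 m/s


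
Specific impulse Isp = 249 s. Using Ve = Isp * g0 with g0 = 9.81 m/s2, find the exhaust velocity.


Ve = Isp * g0 = 249 * 9.81 = 2442.7 m/s

2442.7 m/s


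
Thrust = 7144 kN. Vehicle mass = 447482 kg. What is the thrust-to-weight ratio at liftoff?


TWR = 7144000 / (447482 * 9.81) = 1.63

1.63


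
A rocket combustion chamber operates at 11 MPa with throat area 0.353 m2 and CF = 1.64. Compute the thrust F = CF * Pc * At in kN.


F = 1.64 * 11e6 * 0.353 = 6.3681e+06 N = 6368.1 kN

6368.1 kN


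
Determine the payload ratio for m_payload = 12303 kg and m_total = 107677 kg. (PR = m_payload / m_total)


PR = 12303 / 107677 = 0.1143

0.1143


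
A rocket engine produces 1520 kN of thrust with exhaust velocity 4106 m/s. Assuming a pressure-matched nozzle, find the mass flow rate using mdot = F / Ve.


mdot = F / Ve = 1520000 / 4106 = 370.2 kg/s

370.2 kg/s


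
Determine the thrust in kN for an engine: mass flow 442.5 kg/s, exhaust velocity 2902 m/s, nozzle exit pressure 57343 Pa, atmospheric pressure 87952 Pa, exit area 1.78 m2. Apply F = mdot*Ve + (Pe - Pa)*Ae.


F = 442.5 * 2902 + (57343 - 87952) * 1.78 = 1.2297e+06 N = 1229.7 kN

1229.7 kN


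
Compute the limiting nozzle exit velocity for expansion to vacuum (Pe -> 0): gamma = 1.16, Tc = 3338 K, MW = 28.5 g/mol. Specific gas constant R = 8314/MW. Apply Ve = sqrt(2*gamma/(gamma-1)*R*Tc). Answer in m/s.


R = 8314 / 28.5 = 291.72 J/(kg.K)
Ve = sqrt(2 * 1.16 / (1.16 - 1) * 291.72 * 3338) = 3758 m/s

3758 m/s


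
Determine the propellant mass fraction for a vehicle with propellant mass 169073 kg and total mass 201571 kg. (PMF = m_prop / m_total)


PMF = 169073 / 201571 = 0.839

0.839


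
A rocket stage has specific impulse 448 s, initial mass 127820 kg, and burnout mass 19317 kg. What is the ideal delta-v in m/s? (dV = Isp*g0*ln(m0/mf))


Ve = 448 * 9.81 = 4394.88 m/s
dV = 4394.88 * ln(127820/19317) = 8305 m/s

8305 m/s


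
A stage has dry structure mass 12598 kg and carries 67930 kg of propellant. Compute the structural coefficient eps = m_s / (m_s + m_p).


eps = 12598 / (12598 + 67930) = 0.1564

0.1564


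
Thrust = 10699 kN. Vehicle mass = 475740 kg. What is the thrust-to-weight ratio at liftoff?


TWR = 10699000 / (475740 * 9.81) = 2.29

2.29


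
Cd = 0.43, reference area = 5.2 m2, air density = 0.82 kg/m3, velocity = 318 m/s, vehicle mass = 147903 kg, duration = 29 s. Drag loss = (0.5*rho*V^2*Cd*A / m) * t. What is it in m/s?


D = 0.5 * 0.82 * 318^2 * 0.43 * 5.2 = 92706.44 N
a = 92706.44 / 147903 = 0.6268 m/s2
dV = 0.6268 * 29 = 18.2 m/s

18.2 m/s


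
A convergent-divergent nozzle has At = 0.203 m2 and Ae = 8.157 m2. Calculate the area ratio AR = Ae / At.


AR = 8.157 / 0.203 = 40.2

40.2


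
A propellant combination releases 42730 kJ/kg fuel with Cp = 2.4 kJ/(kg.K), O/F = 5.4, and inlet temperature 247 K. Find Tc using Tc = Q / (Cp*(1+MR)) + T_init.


Tc = 42730 / (2.4 * (1 + 5.4)) + 247 = 3029 K

3029 K


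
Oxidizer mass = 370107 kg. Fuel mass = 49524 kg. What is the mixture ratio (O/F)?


MR = 370107 / 49524 = 7.47

7.47


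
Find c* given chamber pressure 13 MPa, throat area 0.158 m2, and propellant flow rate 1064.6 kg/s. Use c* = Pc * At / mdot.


c* = 13e6 * 0.158 / 1064.6 = 1929 m/s

1929 m/s


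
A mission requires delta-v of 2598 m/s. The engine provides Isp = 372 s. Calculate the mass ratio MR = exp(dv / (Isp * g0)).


Ve = 372 * 9.81 = 3649.32 m/s
MR = exp(2598 / 3649.32) = 2.038

2.038


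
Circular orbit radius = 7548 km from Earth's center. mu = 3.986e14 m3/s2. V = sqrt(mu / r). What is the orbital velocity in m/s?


V = sqrt(3.986e14 / 7548000) = 7267 m/s

7267 m/s


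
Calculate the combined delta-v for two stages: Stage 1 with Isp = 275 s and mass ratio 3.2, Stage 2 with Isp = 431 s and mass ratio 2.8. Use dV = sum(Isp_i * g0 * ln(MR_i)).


dV1 = 275 * 9.81 * ln(3.2) = 3137.9 m/s
dV2 = 431 * 9.81 * ln(2.8) = 4353.3 m/s
Total dV = 3137.9 + 4353.3 = 7491.2 m/s ~ 7491 m/s

7491 m/s


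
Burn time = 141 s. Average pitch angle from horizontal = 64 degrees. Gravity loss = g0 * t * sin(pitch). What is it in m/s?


GL = 9.81 * 141 * sin(64 deg) = 1243 m/s

1243 m/s


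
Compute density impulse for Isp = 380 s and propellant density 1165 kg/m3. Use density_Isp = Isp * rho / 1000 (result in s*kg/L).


rho*Isp = 380 * 1165 / 1000 = 443 s*kg/L

443 s*kg/L


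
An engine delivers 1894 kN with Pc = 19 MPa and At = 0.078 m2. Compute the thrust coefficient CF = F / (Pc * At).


CF = 1894000 / (19e6 * 0.078) = 1.28

1.28


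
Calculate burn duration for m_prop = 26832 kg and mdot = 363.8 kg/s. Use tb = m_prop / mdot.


tb = 26832 / 363.8 = 73.8 s

73.8 s


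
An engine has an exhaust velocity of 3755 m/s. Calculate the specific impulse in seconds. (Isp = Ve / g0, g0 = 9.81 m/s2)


Isp = Ve / g0 = 3755 / 9.81 = 382.8 s

382.8 s


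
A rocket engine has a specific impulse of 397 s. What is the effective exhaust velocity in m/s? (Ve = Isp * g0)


Ve = Isp * g0 = 397 * 9.81 = 3894.6 m/s

3894.6 m/s


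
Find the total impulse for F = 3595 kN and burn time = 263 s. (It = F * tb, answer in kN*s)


It = 3595 * 263 = 945485 kN*s

945485 kN*s


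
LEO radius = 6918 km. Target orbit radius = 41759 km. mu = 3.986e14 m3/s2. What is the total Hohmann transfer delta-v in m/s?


V1 = sqrt(mu/r1) = 7590.64 m/s
dV1 = V1*(sqrt(2*r2/(r1+r2)) - 1) = 2352.11 m/s
V2 = sqrt(mu/r2) = 3089.54 m/s
dV2 = V2*(1 - sqrt(2*r1/(r1+r2))) = 1442.37 m/s
Total dV = 3794 m/s

3794 m/s


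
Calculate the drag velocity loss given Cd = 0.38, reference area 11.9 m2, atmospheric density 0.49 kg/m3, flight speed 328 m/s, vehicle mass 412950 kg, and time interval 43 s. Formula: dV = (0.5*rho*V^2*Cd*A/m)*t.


D = 0.5 * 0.49 * 328^2 * 0.38 * 11.9 = 119191.24 N
a = 119191.24 / 412950 = 0.2886 m/s2
dV = 0.2886 * 43 = 12.4 m/s

12.4 m/s


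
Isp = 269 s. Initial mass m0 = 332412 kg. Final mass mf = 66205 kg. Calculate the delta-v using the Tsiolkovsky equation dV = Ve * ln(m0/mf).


Ve = 269 * 9.81 = 2638.89 m/s
dV = 2638.89 * ln(332412/66205) = 4258 m/s

4258 m/s


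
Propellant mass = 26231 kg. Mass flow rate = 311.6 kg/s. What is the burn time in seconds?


tb = 26231 / 311.6 = 84.2 s

84.2 s


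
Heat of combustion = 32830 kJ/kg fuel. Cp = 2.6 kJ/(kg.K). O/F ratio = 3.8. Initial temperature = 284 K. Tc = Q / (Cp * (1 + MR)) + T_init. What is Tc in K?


Tc = 32830 / (2.6 * (1 + 3.8)) + 284 = 2915 K

2915 K


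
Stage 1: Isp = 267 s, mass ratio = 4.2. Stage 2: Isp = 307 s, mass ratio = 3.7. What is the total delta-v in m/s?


dV1 = 267 * 9.81 * ln(4.2) = 3758.9 m/s
dV2 = 307 * 9.81 * ln(3.7) = 3940.3 m/s
Total dV = 3758.9 + 3940.3 = 7699.2 m/s ~ 7699 m/s

7699 m/s


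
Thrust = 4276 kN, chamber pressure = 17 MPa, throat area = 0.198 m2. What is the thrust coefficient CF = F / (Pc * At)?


CF = 4276000 / (17e6 * 0.198) = 1.27

1.27


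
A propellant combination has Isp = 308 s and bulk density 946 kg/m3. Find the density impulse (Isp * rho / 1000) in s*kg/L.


rho*Isp = 308 * 946 / 1000 = 291 s*kg/L

291 s*kg/L


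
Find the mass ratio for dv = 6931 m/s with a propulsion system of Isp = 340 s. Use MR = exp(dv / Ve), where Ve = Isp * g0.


Ve = 340 * 9.81 = 3335.4 m/s
MR = exp(6931 / 3335.4) = 7.989

7.989


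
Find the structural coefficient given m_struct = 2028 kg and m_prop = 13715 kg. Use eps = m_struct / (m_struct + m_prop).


eps = 2028 / (2028 + 13715) = 0.1288

0.1288


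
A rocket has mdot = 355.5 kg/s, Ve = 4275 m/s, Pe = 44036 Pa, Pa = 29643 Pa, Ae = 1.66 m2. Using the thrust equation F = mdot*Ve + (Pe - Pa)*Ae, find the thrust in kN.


F = 355.5 * 4275 + (44036 - 29643) * 1.66 = 1.5437e+06 N = 1543.7 kN

1543.7 kN


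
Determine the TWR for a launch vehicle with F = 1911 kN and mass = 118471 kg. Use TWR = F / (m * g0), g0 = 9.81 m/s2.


TWR = 1911000 / (118471 * 9.81) = 1.64

1.64


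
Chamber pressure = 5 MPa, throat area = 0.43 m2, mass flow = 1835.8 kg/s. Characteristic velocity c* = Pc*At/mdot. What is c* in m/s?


c* = 5e6 * 0.43 / 1835.8 = 1171 m/s

1171 m/s


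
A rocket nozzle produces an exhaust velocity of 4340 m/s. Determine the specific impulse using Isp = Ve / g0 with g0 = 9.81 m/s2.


Isp = Ve / g0 = 4340 / 9.81 = 442.4 s

442.4 s


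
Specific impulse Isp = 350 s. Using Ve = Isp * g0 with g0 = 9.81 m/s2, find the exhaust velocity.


Ve = Isp * g0 = 350 * 9.81 = 3433.5 m/s

3433.5 m/s


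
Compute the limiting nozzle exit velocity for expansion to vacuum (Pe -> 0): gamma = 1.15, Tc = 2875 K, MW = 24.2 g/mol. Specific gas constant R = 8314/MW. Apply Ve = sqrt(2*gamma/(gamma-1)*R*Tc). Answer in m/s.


R = 8314 / 24.2 = 343.55 J/(kg.K)
Ve = sqrt(2 * 1.15 / (1.15 - 1) * 343.55 * 2875) = 3892 m/s

3892 m/s


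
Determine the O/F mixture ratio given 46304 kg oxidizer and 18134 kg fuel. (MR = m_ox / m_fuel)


MR = 46304 / 18134 = 2.55

2.55


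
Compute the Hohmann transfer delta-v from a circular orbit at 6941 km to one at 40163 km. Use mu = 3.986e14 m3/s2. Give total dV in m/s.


V1 = sqrt(mu/r1) = 7578.05 m/s
dV1 = V1*(sqrt(2*r2/(r1+r2)) - 1) = 2317.88 m/s
V2 = sqrt(mu/r2) = 3150.33 m/s
dV2 = V2*(1 - sqrt(2*r1/(r1+r2))) = 1440.1 m/s
Total dV = 3758 m/s

3758 m/s


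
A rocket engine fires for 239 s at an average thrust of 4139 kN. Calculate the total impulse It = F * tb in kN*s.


It = 4139 * 239 = 989221 kN*s

989221 kN*s


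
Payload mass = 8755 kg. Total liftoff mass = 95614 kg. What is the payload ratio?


PR = 8755 / 95614 = 0.0916

0.0916


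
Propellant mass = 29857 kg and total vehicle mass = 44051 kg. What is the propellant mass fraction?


PMF = 29857 / 44051 = 0.678

0.678


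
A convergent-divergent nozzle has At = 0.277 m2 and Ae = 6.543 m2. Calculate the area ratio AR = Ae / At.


AR = 6.543 / 0.277 = 23.6

23.6


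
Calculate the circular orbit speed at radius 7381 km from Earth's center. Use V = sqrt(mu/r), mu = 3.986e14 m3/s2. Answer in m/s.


V = sqrt(3.986e14 / 7381000) = 7349 m/s

7349 m/s


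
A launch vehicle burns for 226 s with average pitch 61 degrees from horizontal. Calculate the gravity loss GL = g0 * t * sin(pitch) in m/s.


GL = 9.81 * 226 * sin(61 deg) = 1939 m/s

1939 m/s


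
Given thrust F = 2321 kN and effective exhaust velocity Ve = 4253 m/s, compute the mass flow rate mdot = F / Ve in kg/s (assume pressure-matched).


mdot = F / Ve = 2321000 / 4253 = 545.7 kg/s

545.7 kg/s


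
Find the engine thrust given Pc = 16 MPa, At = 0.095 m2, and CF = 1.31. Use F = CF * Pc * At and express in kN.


F = 1.31 * 16e6 * 0.095 = 1.9912e+06 N = 1991.2 kN

1991.2 kN


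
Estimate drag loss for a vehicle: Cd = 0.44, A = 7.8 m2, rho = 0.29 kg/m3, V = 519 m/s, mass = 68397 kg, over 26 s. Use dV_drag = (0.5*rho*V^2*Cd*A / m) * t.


D = 0.5 * 0.29 * 519^2 * 0.44 * 7.8 = 134044.81 N
a = 134044.81 / 68397 = 1.9598 m/s2
dV = 1.9598 * 26 = 51.0 m/s

51.0 m/s


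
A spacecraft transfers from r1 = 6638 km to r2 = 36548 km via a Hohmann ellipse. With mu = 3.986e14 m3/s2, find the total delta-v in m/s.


V1 = sqrt(mu/r1) = 7749.08 m/s
dV1 = V1*(sqrt(2*r2/(r1+r2)) - 1) = 2332.43 m/s
V2 = sqrt(mu/r2) = 3302.45 m/s
dV2 = V2*(1 - sqrt(2*r1/(r1+r2))) = 1471.41 m/s
Total dV = 3804 m/s

3804 m/s


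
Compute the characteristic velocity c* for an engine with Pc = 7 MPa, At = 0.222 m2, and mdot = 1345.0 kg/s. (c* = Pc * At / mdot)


c* = 7e6 * 0.222 / 1345.0 = 1155 m/s

1155 m/s


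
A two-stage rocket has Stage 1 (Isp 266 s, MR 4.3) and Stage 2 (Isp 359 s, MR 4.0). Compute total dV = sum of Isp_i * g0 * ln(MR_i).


dV1 = 266 * 9.81 * ln(4.3) = 3806.2 m/s
dV2 = 359 * 9.81 * ln(4.0) = 4882.2 m/s
Total dV = 3806.2 + 4882.2 = 8688.4 m/s ~ 8688 m/s

8688 m/s


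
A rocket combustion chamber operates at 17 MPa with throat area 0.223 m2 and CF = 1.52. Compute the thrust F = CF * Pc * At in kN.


F = 1.52 * 17e6 * 0.223 = 5.7623e+06 N = 5762.3 kN

5762.3 kN


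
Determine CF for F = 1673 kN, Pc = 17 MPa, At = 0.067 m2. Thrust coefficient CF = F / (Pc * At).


CF = 1673000 / (17e6 * 0.067) = 1.47

1.47


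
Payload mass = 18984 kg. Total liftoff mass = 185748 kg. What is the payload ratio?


PR = 18984 / 185748 = 0.1022

0.1022


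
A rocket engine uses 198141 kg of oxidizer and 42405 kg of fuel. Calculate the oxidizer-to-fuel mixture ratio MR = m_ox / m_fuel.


MR = 198141 / 42405 = 4.67

4.67


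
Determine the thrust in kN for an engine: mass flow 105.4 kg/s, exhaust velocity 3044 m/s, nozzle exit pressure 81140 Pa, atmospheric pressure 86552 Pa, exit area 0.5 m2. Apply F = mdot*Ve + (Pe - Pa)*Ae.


F = 105.4 * 3044 + (81140 - 86552) * 0.5 = 318132.0 N = 318.1 kN

318.1 kN


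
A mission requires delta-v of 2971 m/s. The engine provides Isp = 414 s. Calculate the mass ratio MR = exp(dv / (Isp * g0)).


Ve = 414 * 9.81 = 4061.34 m/s
MR = exp(2971 / 4061.34) = 2.078

2.078


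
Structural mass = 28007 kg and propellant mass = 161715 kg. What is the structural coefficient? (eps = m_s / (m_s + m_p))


eps = 28007 / (28007 + 161715) = 0.1476

0.1476


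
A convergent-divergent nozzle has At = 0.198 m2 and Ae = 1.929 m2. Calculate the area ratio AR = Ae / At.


AR = 1.929 / 0.198 = 9.7

9.7


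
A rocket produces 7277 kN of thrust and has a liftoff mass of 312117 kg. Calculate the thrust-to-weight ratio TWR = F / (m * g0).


TWR = 7277000 / (312117 * 9.81) = 2.38

2.38


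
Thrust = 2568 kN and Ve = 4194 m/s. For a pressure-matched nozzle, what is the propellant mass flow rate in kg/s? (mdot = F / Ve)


mdot = F / Ve = 2568000 / 4194 = 612.3 kg/s

612.3 kg/s


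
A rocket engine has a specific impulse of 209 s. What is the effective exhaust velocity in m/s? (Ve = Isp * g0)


Ve = Isp * g0 = 209 * 9.81 = 2050.3 m/s

2050.3 m/s


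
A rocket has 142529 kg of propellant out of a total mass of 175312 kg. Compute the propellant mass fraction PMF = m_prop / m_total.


PMF = 142529 / 175312 = 0.813

0.813


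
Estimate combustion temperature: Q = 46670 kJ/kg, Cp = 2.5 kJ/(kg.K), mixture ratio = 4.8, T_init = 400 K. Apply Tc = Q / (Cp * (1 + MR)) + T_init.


Tc = 46670 / (2.5 * (1 + 4.8)) + 400 = 3619 K

3619 K


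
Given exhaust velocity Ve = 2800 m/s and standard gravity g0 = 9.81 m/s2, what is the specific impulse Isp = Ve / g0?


Isp = Ve / g0 = 2800 / 9.81 = 285.4 s

285.4 s


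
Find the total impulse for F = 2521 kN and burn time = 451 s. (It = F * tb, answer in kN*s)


It = 2521 * 451 = 1136971 kN*s

1136971 kN*s


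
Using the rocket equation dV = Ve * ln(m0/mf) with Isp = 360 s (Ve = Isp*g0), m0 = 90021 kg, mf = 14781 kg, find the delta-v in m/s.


Ve = 360 * 9.81 = 3531.6 m/s
dV = 3531.6 * ln(90021/14781) = 6381 m/s

6381 m/s


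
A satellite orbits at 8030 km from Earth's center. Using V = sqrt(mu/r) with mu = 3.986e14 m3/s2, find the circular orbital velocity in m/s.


V = sqrt(3.986e14 / 8030000) = 7045 m/s

7045 m/s


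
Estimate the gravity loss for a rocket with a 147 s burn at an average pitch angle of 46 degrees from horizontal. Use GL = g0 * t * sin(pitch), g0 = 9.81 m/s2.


GL = 9.81 * 147 * sin(46 deg) = 1037 m/s

1037 m/s


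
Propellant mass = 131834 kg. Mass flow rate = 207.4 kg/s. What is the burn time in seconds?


tb = 131834 / 207.4 = 635.7 s

635.7 s


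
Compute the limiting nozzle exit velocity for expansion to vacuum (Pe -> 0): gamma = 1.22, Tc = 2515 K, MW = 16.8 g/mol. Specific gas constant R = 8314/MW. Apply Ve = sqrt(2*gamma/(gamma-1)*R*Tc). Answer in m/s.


R = 8314 / 16.8 = 494.88 J/(kg.K)
Ve = sqrt(2 * 1.22 / (1.22 - 1) * 494.88 * 2515) = 3715 m/s

3715 m/s


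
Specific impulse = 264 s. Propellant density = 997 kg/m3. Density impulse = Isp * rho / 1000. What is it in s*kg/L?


rho*Isp = 264 * 997 / 1000 = 263 s*kg/L

263 s*kg/L


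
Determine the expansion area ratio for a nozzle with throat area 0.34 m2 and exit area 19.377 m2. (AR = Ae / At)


AR = 19.377 / 0.34 = 57.0

57.0


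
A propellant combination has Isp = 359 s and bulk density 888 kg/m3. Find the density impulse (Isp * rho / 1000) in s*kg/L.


rho*Isp = 359 * 888 / 1000 = 319 s*kg/L

319 s*kg/L


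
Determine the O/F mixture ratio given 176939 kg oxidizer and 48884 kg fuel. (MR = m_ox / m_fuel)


MR = 176939 / 48884 = 3.62

3.62


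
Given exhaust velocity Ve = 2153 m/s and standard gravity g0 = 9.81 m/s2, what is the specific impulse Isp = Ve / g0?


Isp = Ve / g0 = 2153 / 9.81 = 219.5 s

219.5 s


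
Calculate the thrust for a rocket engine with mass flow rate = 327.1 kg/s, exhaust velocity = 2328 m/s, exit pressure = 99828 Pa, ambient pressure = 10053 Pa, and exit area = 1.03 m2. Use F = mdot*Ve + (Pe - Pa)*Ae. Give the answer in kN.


F = 327.1 * 2328 + (99828 - 10053) * 1.03 = 853957.0 N = 854.0 kN

854.0 kN


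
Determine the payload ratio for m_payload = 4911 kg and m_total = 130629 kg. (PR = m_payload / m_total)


PR = 4911 / 130629 = 0.0376

0.0376


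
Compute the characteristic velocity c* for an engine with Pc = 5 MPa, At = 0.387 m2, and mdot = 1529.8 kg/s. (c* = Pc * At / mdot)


c* = 5e6 * 0.387 / 1529.8 = 1265 m/s

1265 m/s


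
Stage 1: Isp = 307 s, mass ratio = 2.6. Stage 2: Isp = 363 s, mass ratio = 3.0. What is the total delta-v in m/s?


dV1 = 307 * 9.81 * ln(2.6) = 2877.7 m/s
dV2 = 363 * 9.81 * ln(3.0) = 3912.2 m/s
Total dV = 2877.7 + 3912.2 = 6789.9 m/s ~ 6790 m/s

6790 m/s


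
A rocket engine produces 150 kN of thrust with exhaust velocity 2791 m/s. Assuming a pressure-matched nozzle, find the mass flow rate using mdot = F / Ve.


mdot = F / Ve = 150000 / 2791 = 53.7 kg/s

53.7 kg/s


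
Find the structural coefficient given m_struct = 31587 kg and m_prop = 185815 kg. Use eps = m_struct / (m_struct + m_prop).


eps = 31587 / (31587 + 185815) = 0.1453

0.1453


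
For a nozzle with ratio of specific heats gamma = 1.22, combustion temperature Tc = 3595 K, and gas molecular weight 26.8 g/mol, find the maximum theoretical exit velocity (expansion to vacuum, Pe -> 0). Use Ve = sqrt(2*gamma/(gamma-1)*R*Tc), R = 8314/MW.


R = 8314 / 26.8 = 310.22 J/(kg.K)
Ve = sqrt(2 * 1.22 / (1.22 - 1) * 310.22 * 3595) = 3517 m/s

3517 m/s


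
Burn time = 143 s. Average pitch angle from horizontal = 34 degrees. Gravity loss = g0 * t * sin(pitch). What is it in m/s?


GL = 9.81 * 143 * sin(34 deg) = 784 m/s

784 m/s


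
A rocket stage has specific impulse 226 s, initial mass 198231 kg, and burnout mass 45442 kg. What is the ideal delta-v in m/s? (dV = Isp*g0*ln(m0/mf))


Ve = 226 * 9.81 = 2217.06 m/s
dV = 2217.06 * ln(198231/45442) = 3266 m/s

3266 m/s


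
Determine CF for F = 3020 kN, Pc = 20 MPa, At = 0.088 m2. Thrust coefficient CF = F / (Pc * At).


CF = 3020000 / (20e6 * 0.088) = 1.72

1.72


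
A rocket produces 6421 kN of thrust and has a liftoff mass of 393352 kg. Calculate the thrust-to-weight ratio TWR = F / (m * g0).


TWR = 6421000 / (393352 * 9.81) = 1.66

1.66


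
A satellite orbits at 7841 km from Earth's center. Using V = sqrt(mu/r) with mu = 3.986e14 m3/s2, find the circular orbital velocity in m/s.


V = sqrt(3.986e14 / 7841000) = 7130 m/s

7130 m/s


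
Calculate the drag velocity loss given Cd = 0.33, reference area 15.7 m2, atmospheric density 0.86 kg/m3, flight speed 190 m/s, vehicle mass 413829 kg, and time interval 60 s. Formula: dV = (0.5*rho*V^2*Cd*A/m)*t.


D = 0.5 * 0.86 * 190^2 * 0.33 * 15.7 = 80424.66 N
a = 80424.66 / 413829 = 0.1943 m/s2
dV = 0.1943 * 60 = 11.7 m/s

11.7 m/s


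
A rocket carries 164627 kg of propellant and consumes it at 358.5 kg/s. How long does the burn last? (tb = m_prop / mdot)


tb = 164627 / 358.5 = 459.2 s

459.2 s


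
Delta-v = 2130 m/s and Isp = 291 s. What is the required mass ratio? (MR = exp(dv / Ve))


Ve = 291 * 9.81 = 2854.71 m/s
MR = exp(2130 / 2854.71) = 2.109

2.109
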